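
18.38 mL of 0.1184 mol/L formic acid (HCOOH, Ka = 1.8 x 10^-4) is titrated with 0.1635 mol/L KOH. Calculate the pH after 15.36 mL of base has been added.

n(acid) = 0.1184 x 0.01838 = 0.002176 mol; n(KOH) added = 0.1635 x 0.01536 = 0.002511 mol.
Base is in excess by 0.002511 - 0.002176 = 0.0003352 mol in a total volume of 0.03374 L.
[OH^-] = 0.0003352/0.03374 = 0.009934 M, so pOH = 2.00 and pH = 14.00 - 2.00 = 12.00.

12.00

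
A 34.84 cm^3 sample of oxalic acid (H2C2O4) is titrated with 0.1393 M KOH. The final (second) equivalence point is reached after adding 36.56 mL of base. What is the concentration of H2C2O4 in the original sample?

0.0731 M

n(KOH) = 0.1393 x 0.03656 = 0.005093 mol.
At the final (second) equivalence point, 2 mol OH^- react per mol H2C2O4, so n(H2C2O4) = 0.005093 / 2 = 0.002546 mol.
[H2C2O4] = 0.002546 / 0.03484 L = 0.0731 M.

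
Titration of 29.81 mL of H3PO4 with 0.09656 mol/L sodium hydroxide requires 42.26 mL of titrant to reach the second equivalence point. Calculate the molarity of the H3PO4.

0.0684 M

n(NaOH) = 0.09656 x 0.04226 = 0.004081 mol.
At the second equivalence point, 2 mol OH^- react per mol H3PO4, so n(H3PO4) = 0.004081 / 2 = 0.002040 mol.
[H3PO4] = 0.002040 / 0.02981 L = 0.0684 M.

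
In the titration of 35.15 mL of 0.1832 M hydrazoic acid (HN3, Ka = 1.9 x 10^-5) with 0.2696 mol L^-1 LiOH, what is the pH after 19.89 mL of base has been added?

Initial n(HN3) = 0.1832 x 0.03515 = 0.006439 mol.
n(LiOH) added = 0.2696 x 0.01989 = 0.005362 mol, converting that many moles of HN3 to N3-.
Remaining n(HN3) = 0.001077 mol; n(N3-) = 0.005362 mol.
By Henderson-Hasselbalch, pH = pKa + log([A^-]/[HA]) = 4.72 + log(0.005362/0.001077) = 4.72 + (+0.70) = 5.42.

5.42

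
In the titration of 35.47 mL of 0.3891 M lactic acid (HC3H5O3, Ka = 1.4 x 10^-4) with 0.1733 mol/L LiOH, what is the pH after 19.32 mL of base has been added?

Initial n(HC3H5O3) = 0.3891 x 0.03547 = 0.01380 mol.
n(LiOH) added = 0.1733 x 0.01932 = 0.003348 mol, converting that many moles of HC3H5O3 to C3H5O3-.
Remaining n(HC3H5O3) = 0.01045 mol; n(C3H5O3-) = 0.003348 mol.
By Henderson-Hasselbalch, pH = pKa + log([A^-]/[HA]) = 3.85 + log(0.003348/0.01045) = 3.85 + (-0.49) = 3.36.

3.36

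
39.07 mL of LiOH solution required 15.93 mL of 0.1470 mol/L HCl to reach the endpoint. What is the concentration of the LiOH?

0.0599 M

n(HCl) delivered = 0.1470 x 0.01593 = 0.002342 mol.
For a 1:1 reaction, n(LiOH) = 0.002342 mol.
[LiOH] = 0.002342 mol / 0.03907 L = 0.0599 M.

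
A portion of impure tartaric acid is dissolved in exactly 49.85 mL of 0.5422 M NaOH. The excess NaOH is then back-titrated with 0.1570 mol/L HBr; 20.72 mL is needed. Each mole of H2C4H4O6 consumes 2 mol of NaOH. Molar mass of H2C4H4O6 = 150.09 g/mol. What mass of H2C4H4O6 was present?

1.78 g

Total n(NaOH) added = 0.5422 x 0.04985 = 0.02703 mol.
n(HBr) used = 0.1570 x 0.02072 = 0.003253 mol, which equals the excess n(NaOH).
So n(NaOH) consumed by the sample = 0.02703 - 0.003253 = 0.02378 mol.
n(H2C4H4O6) = 0.02378 / 2 = 0.01189 mol.
mass = 0.01189 mol x 150.09 g/mol = 1.78 g.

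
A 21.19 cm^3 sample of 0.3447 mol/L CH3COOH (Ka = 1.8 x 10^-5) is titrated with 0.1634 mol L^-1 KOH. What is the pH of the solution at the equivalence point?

n(CH3COOH) = 0.3447 x 0.02119 = 0.007304 mol; V(KOH) at equivalence = 0.007304/0.1634 = 0.04470 L.
At equivalence all the acid is converted to CH3COO-; total volume = 0.02119 + 0.04470 = 0.06589 L, so [CH3COO-] = 0.007304/0.06589 = 0.1109 M.
Kb = Kw/Ka = 1.0e-14 / 1.8 x 10^-5 = 5.56e-10.
[OH^-] = sqrt(Kb x [CH3COO-]) = sqrt(5.56e-10 x 0.1109) = 7.85e-6 M.
pOH = 5.11, so pH = 14.00 - 5.11 = 8.89.

8.89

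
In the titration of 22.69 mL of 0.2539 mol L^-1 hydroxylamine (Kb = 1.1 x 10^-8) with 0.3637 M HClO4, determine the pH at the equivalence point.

n(NH2OH) = 0.2539 x 0.02269 = 0.005761 mol; V(HClO4) at equivalence = 0.005761/0.3637 = 0.01584 L.
At equivalence the base is fully converted to NH3OH+; total volume = 0.03853 L, so [NH3OH+] = 0.005761/0.03853 = 0.1495 M.
Ka(NH3OH+) = Kw/Kb = 1.0e-14 / 1.1 x 10^-8 = 9.09e-7.
[H^+] = sqrt(Ka x [NH3OH+]) = sqrt(9.09e-7 x 0.1495) = 0.000369 M.
pH = -log(0.000369) = 3.43.

3.43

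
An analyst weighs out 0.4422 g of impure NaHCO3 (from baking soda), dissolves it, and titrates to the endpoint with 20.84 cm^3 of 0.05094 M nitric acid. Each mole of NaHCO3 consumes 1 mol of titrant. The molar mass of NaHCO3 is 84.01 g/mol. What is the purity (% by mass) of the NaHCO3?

20.2%

n(HNO3) = 0.05094 x 0.02084 = 0.001062 mol.
n(NaHCO3) = 0.001062 / 1 = 0.001062 mol.
mass of NaHCO3 = 0.001062 x 84.01 = 0.08918 g.
% purity = 0.08918 / 0.4422 x 100 = 20.2%.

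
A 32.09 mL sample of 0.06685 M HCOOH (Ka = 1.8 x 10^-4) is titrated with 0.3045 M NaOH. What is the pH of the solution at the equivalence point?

8.24

n(HCOOH) = 0.06685 x 0.03209 = 0.002145 mol; V(NaOH) at equivalence = 0.002145/0.3045 = 0.007045 L.
At equivalence all the acid is converted to HCOO-; total volume = 0.03209 + 0.007045 = 0.03914 L, so [HCOO-] = 0.002145/0.03914 = 0.05482 M.
Kb = Kw/Ka = 1.0e-14 / 1.8 x 10^-4 = 5.56e-11.
[OH^-] = sqrt(Kb x [HCOO-]) = sqrt(5.56e-11 x 0.05482) = 1.75e-6 M.
pOH = 5.76, so pH = 14.00 - 5.76 = 8.24.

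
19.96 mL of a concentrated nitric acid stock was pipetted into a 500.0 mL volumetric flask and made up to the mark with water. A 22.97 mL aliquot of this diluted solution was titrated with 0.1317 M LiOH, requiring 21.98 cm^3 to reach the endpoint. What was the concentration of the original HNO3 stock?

3.16 M

n(LiOH) = 0.1317 x 0.02198 = 0.002895 mol.
n(HNO3) in the aliquot = 0.002895 mol.
[diluted HNO3] = 0.002895 / 0.02297 = 0.1260 M.
Dilution factor = 500.0/19.96 = 25.05, so [stock] = 0.1260 x 25.05 = 3.16 M.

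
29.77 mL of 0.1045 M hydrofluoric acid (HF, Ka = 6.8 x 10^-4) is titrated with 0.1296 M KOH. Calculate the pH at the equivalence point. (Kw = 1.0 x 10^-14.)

7.96

n(HF) = 0.1045 x 0.02977 = 0.003111 mol; V(KOH) at equivalence = 0.003111/0.1296 = 0.02400 L.
At equivalence all the acid is converted to F-; total volume = 0.02977 + 0.02400 = 0.05377 L, so [F-] = 0.003111/0.05377 = 0.05785 M.
Kb = Kw/Ka = 1.0e-14 / 6.8 x 10^-4 = 1.47e-11.
[OH^-] = sqrt(Kb x [F-]) = sqrt(1.47e-11 x 0.05785) = 9.22e-7 M.
pOH = 6.04, so pH = 14.00 - 6.04 = 7.96.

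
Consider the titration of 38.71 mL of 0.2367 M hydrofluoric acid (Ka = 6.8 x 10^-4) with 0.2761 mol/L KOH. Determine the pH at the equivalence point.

8.14

n(HF) = 0.2367 x 0.03871 = 0.009163 mol; V(KOH) at equivalence = 0.009163/0.2761 = 0.03319 L.
At equivalence all the acid is converted to F-; total volume = 0.03871 + 0.03319 = 0.07190 L, so [F-] = 0.009163/0.07190 = 0.1274 M.
Kb = Kw/Ka = 1.0e-14 / 6.8 x 10^-4 = 1.47e-11.
[OH^-] = sqrt(Kb x [F-]) = sqrt(1.47e-11 x 0.1274) = 1.37e-6 M.
pOH = 5.86, so pH = 14.00 - 5.86 = 8.14.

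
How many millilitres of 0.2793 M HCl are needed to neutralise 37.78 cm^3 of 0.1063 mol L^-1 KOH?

n(KOH) = 0.1063 mol/L x 0.03778 L = 0.004016 mol.
At equivalence n(HCl) = n(KOH) = 0.004016 mol.
V(HCl) = 0.004016 / 0.2793 = 0.01438 L = 14.4 mL.

14.4 mL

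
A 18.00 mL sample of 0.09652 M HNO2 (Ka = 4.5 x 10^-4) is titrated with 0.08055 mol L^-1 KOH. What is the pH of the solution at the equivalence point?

n(HNO2) = 0.09652 x 0.01800 = 0.001737 mol; V(KOH) at equivalence = 0.001737/0.08055 = 0.02157 L.
At equivalence all the acid is converted to NO2-; total volume = 0.01800 + 0.02157 = 0.03957 L, so [NO2-] = 0.001737/0.03957 = 0.04391 M.
Kb = Kw/Ka = 1.0e-14 / 4.5 x 10^-4 = 2.22e-11.
[OH^-] = sqrt(Kb x [NO2-]) = sqrt(2.22e-11 x 0.04391) = 9.88e-7 M.
pOH = 6.01, so pH = 14.00 - 6.01 = 7.99.

7.99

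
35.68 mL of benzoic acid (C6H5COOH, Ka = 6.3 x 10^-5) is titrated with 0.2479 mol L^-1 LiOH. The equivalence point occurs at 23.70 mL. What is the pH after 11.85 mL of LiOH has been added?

11.85 mL is exactly half the equivalence volume (23.70/2), i.e. the half-equivalence point.
There, n(HA) = n(A^-), so pH = pKa = -log(6.3 x 10^-5) = 4.20.

4.20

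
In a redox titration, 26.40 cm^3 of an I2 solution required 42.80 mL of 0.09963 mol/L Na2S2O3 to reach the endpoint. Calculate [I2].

0.0808 M

n(Na2S2O3) = 0.09963 x 0.04280 = 0.004264 mol.
From the balanced equation, 2 mol Na2S2O3 reacts with 1 mol I2, so n(I2) = 0.004264 x 1/2 = 0.002132 mol.
[I2] = 0.002132 / 0.02640 L = 0.0808 M.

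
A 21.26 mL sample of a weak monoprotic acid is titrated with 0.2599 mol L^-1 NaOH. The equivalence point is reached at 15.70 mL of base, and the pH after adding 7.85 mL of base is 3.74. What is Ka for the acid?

1.8 x 10^-4

7.85 mL is half of the equivalence volume, so this is the half-equivalence point where [HA] = [A^-].
At half-equivalence pH = pKa, so pKa = 3.74.
Ka = 10^(-3.74) = 1.8 x 10^-4.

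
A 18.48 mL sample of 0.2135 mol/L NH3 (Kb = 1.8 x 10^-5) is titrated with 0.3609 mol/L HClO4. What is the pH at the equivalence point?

n(NH3) = 0.2135 x 0.01848 = 0.003945 mol; V(HClO4) at equivalence = 0.003945/0.3609 = 0.01093 L.
At equivalence the base is fully converted to NH4+; total volume = 0.02941 L, so [NH4+] = 0.003945/0.02941 = 0.1341 M.
Ka(NH4+) = Kw/Kb = 1.0e-14 / 1.8 x 10^-5 = 5.56e-10.
[H^+] = sqrt(Ka x [NH4+]) = sqrt(5.56e-10 x 0.1341) = 8.63e-6 M.
pH = -log(8.63e-6) = 5.06.

5.06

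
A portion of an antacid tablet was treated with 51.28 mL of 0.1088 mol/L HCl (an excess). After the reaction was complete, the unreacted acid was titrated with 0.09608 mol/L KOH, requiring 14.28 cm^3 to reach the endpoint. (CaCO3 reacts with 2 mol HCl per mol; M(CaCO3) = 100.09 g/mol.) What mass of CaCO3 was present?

Total n(HCl) added = 0.1088 x 0.05128 = 0.005579 mol.
n(KOH) used = 0.09608 x 0.01428 = 0.001372 mol, which equals the excess n(HCl).
So n(HCl) consumed by the sample = 0.005579 - 0.001372 = 0.004207 mol.
n(CaCO3) = 0.004207 / 2 = 0.002104 mol.
mass = 0.002104 mol x 100.09 g/mol = 0.211 g.

0.211 g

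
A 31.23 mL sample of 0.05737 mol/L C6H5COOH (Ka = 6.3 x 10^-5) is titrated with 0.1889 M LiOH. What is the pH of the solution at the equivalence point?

n(C6H5COOH) = 0.05737 x 0.03123 = 0.001792 mol; V(LiOH) at equivalence = 0.001792/0.1889 = 0.009485 L.
At equivalence all the acid is converted to C6H5COO-; total volume = 0.03123 + 0.009485 = 0.04071 L, so [C6H5COO-] = 0.001792/0.04071 = 0.04401 M.
Kb = Kw/Ka = 1.0e-14 / 6.3 x 10^-5 = 1.59e-10.
[OH^-] = sqrt(Kb x [C6H5COO-]) = sqrt(1.59e-10 x 0.04401) = 2.64e-6 M.
pOH = 5.58, so pH = 14.00 - 5.58 = 8.42.

8.42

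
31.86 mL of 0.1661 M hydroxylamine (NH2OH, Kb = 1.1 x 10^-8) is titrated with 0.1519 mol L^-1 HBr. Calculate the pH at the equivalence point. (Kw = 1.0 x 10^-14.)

3.57

n(NH2OH) = 0.1661 x 0.03186 = 0.005292 mol; V(HBr) at equivalence = 0.005292/0.1519 = 0.03484 L.
At equivalence the base is fully converted to NH3OH+; total volume = 0.06670 L, so [NH3OH+] = 0.005292/0.06670 = 0.07934 M.
Ka(NH3OH+) = Kw/Kb = 1.0e-14 / 1.1 x 10^-8 = 9.09e-7.
[H^+] = sqrt(Ka x [NH3OH+]) = sqrt(9.09e-7 x 0.07934) = 0.000269 M.
pH = -log(0.000269) = 3.57.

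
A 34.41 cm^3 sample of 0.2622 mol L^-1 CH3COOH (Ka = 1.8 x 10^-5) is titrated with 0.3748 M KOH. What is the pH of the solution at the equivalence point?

n(CH3COOH) = 0.2622 x 0.03441 = 0.009022 mol; V(KOH) at equivalence = 0.009022/0.3748 = 0.02407 L.
At equivalence all the acid is converted to CH3COO-; total volume = 0.03441 + 0.02407 = 0.05848 L, so [CH3COO-] = 0.009022/0.05848 = 0.1543 M.
Kb = Kw/Ka = 1.0e-14 / 1.8 x 10^-5 = 5.56e-10.
[OH^-] = sqrt(Kb x [CH3COO-]) = sqrt(5.56e-10 x 0.1543) = 9.26e-6 M.
pOH = 5.03, so pH = 14.00 - 5.03 = 8.97.

8.97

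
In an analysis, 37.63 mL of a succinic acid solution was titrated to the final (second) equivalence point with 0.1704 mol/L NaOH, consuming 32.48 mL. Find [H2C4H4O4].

n(NaOH) = 0.1704 x 0.03248 = 0.005535 mol.
At the final (second) equivalence point, 2 mol OH^- react per mol H2C4H4O4, so n(H2C4H4O4) = 0.005535 / 2 = 0.002767 mol.
[H2C4H4O4] = 0.002767 / 0.03763 L = 0.0735 M.

0.0735 M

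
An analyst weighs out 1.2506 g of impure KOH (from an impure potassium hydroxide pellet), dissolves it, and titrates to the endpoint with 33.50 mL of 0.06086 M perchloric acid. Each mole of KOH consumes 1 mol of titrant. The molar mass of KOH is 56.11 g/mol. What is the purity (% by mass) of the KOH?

n(HClO4) = 0.06086 x 0.03350 = 0.002039 mol.
n(KOH) = 0.002039 / 1 = 0.002039 mol.
mass of KOH = 0.002039 x 56.11 = 0.1144 g.
% purity = 0.1144 / 1.2506 x 100 = 9.15%.

9.15%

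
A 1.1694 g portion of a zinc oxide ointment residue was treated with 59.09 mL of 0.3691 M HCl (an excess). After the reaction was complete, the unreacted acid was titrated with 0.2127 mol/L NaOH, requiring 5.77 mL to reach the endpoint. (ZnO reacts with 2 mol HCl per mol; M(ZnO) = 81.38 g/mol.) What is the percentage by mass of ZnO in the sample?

71.6%

Total n(HCl) added = 0.3691 x 0.05909 = 0.02181 mol.
n(NaOH) used = 0.2127 x 0.005770 = 0.001227 mol, which equals the excess n(HCl).
So n(HCl) consumed by the sample = 0.02181 - 0.001227 = 0.02058 mol.
n(ZnO) = 0.02058 / 2 = 0.01029 mol.
mass ZnO = 0.01029 x 81.38 = 0.8375 g, so %ZnO = 0.8375/1.1694 x 100 = 71.6%.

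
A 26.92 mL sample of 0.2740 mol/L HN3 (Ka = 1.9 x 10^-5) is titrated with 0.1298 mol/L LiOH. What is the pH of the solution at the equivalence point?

8.83

n(HN3) = 0.2740 x 0.02692 = 0.007376 mol; V(LiOH) at equivalence = 0.007376/0.1298 = 0.05683 L.
At equivalence all the acid is converted to N3-; total volume = 0.02692 + 0.05683 = 0.08375 L, so [N3-] = 0.007376/0.08375 = 0.08808 M.
Kb = Kw/Ka = 1.0e-14 / 1.9 x 10^-5 = 5.26e-10.
[OH^-] = sqrt(Kb x [N3-]) = sqrt(5.26e-10 x 0.08808) = 6.81e-6 M.
pOH = 5.17, so pH = 14.00 - 5.17 = 8.83.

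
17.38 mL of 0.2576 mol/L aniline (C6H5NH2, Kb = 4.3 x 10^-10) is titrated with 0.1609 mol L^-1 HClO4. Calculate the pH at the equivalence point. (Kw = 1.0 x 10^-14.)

2.82

n(C6H5NH2) = 0.2576 x 0.01738 = 0.004477 mol; V(HClO4) at equivalence = 0.004477/0.1609 = 0.02783 L.
At equivalence the base is fully converted to C6H5NH3+; total volume = 0.04521 L, so [C6H5NH3+] = 0.004477/0.04521 = 0.09904 M.
Ka(C6H5NH3+) = Kw/Kb = 1.0e-14 / 4.3 x 10^-10 = 2.33e-5.
[H^+] = sqrt(Ka x [C6H5NH3+]) = sqrt(2.33e-5 x 0.09904) = 0.00152 M.
pH = -log(0.00152) = 2.82.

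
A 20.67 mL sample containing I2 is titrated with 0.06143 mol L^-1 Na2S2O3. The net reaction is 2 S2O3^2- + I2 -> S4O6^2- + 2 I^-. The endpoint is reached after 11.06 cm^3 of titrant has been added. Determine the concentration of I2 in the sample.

0.0164 M

n(Na2S2O3) = 0.06143 x 0.01106 = 0.0006794 mol.
From the balanced equation, 2 mol Na2S2O3 reacts with 1 mol I2, so n(I2) = 0.0006794 x 1/2 = 0.0003397 mol.
[I2] = 0.0003397 / 0.02067 L = 0.0164 M.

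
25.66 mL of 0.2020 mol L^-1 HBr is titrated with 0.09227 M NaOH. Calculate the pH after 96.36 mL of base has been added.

12.48

n(acid) = 0.2020 x 0.02566 = 0.005183 mol; n(NaOH) added = 0.09227 x 0.09636 = 0.008891 mol.
Base is in excess by 0.008891 - 0.005183 = 0.003708 mol in a total volume of 0.1220 L.
[OH^-] = 0.003708/0.1220 = 0.03039 M, so pOH = 1.52 and pH = 14.00 - 1.52 = 12.48.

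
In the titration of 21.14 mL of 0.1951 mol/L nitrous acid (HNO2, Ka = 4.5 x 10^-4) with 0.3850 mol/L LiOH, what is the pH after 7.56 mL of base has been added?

Initial n(HNO2) = 0.1951 x 0.02114 = 0.004124 mol.
n(LiOH) added = 0.3850 x 0.007560 = 0.002911 mol, converting that many moles of HNO2 to NO2-.
Remaining n(HNO2) = 0.001214 mol; n(NO2-) = 0.002911 mol.
By Henderson-Hasselbalch, pH = pKa + log([A^-]/[HA]) = 3.35 + log(0.002911/0.001214) = 3.35 + (+0.38) = 3.73.

3.73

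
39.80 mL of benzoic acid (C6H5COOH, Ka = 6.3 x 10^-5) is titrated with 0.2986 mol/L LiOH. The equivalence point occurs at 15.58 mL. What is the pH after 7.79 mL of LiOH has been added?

4.20

7.79 mL is exactly half the equivalence volume (15.58/2), i.e. the half-equivalence point.
There, n(HA) = n(A^-), so pH = pKa = -log(6.3 x 10^-5) = 4.20.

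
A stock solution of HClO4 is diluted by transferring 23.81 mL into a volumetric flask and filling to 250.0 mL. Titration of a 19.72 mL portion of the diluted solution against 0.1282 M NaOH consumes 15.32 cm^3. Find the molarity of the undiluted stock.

n(NaOH) = 0.1282 x 0.01532 = 0.001964 mol.
n(HClO4) in the aliquot = 0.001964 mol.
[diluted HClO4] = 0.001964 / 0.01972 = 0.09960 M.
Dilution factor = 250.0/23.81 = 10.50, so [stock] = 0.09960 x 10.50 = 1.05 M.

1.05 M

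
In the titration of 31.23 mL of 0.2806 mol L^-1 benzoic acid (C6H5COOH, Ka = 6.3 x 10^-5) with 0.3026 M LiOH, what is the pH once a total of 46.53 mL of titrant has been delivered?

n(acid) = 0.2806 x 0.03123 = 0.008763 mol; n(LiOH) added = 0.3026 x 0.04653 = 0.01408 mol.
Base is in excess by 0.01408 - 0.008763 = 0.005317 mol in a total volume of 0.07776 L.
[OH^-] = 0.005317/0.07776 = 0.06837 M, so pOH = 1.17 and pH = 14.00 - 1.17 = 12.83.

12.83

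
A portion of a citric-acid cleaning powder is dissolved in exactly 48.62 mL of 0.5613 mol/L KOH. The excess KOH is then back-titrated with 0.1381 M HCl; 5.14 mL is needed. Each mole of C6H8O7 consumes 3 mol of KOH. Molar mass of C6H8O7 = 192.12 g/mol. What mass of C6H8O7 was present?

Total n(KOH) added = 0.5613 x 0.04862 = 0.02729 mol.
n(HCl) used = 0.1381 x 0.005140 = 0.0007098 mol, which equals the excess n(KOH).
So n(KOH) consumed by the sample = 0.02729 - 0.0007098 = 0.02658 mol.
n(C6H8O7) = 0.02658 / 3 = 0.008860 mol.
mass = 0.008860 mol x 192.12 g/mol = 1.70 g.

1.70 g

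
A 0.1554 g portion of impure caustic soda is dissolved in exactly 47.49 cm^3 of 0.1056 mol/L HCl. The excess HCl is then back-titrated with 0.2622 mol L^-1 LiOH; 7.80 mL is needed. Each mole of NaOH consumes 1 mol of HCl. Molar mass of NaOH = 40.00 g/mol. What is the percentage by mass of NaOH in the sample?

76.4%

Total n(HCl) added = 0.1056 x 0.04749 = 0.005015 mol.
n(LiOH) used = 0.2622 x 0.007800 = 0.002045 mol, which equals the excess n(HCl).
So n(HCl) consumed by the sample = 0.005015 - 0.002045 = 0.002970 mol.
n(NaOH) = 0.002970 / 1 = 0.002970 mol.
mass NaOH = 0.002970 x 40.00 = 0.1188 g, so %NaOH = 0.1188/0.1554 x 100 = 76.4%.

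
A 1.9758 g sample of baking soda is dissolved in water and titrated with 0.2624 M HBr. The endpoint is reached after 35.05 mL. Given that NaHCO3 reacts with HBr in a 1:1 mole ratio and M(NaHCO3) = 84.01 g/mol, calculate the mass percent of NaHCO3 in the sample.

n(HBr) = 0.2624 x 0.03505 = 0.009197 mol.
n(NaHCO3) = 0.009197 / 1 = 0.009197 mol.
mass of NaHCO3 = 0.009197 x 84.01 = 0.7727 g.
% purity = 0.7727 / 1.9758 x 100 = 39.1%.

39.1%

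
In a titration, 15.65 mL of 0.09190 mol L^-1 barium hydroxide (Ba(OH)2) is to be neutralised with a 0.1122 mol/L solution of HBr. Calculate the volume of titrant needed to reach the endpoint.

n(Ba(OH)2) = 0.09190 mol/L x 0.01565 L = 0.001438 mol.
The neutralisation is 1 Ba(OH)2 : 2 HBr, so n(HBr) = 0.001438 x 2/1 = 0.002876 mol.
V(HBr) = 0.002876 / 0.1122 = 0.02564 L = 25.6 mL.

25.6 mL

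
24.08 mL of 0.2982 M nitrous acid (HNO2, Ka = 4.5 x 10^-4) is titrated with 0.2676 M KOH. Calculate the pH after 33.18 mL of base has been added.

n(acid) = 0.2982 x 0.02408 = 0.007181 mol; n(KOH) added = 0.2676 x 0.03318 = 0.008879 mol.
Base is in excess by 0.008879 - 0.007181 = 0.001698 mol in a total volume of 0.05726 L.
[OH^-] = 0.001698/0.05726 = 0.02966 M, so pOH = 1.53 and pH = 14.00 - 1.53 = 12.47.

12.47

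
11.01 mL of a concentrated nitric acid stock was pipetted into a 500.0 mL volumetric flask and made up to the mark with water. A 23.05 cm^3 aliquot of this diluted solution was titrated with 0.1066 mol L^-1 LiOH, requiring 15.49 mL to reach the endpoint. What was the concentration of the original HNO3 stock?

n(LiOH) = 0.1066 x 0.01549 = 0.001651 mol.
n(HNO3) in the aliquot = 0.001651 mol.
[diluted HNO3] = 0.001651 / 0.02305 = 0.07164 M.
Dilution factor = 500.0/11.01 = 45.41, so [stock] = 0.07164 x 45.41 = 3.25 M.

3.25 M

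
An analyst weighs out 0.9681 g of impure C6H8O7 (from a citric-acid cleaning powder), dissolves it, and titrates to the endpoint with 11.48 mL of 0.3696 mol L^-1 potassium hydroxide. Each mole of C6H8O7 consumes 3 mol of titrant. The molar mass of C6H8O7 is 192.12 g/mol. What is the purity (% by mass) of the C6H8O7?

n(KOH) = 0.3696 x 0.01148 = 0.004243 mol.
n(C6H8O7) = 0.004243 / 3 = 0.001414 mol.
mass of C6H8O7 = 0.001414 x 192.12 = 0.2717 g.
% purity = 0.2717 / 0.9681 x 100 = 28.1%.

28.1%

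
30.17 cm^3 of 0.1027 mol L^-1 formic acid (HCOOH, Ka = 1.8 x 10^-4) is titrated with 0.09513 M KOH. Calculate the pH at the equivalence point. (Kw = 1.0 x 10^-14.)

8.22

n(HCOOH) = 0.1027 x 0.03017 = 0.003098 mol; V(KOH) at equivalence = 0.003098/0.09513 = 0.03257 L.
At equivalence all the acid is converted to HCOO-; total volume = 0.03017 + 0.03257 = 0.06274 L, so [HCOO-] = 0.003098/0.06274 = 0.04939 M.
Kb = Kw/Ka = 1.0e-14 / 1.8 x 10^-4 = 5.56e-11.
[OH^-] = sqrt(Kb x [HCOO-]) = sqrt(5.56e-11 x 0.04939) = 1.66e-6 M.
pOH = 5.78, so pH = 14.00 - 5.78 = 8.22.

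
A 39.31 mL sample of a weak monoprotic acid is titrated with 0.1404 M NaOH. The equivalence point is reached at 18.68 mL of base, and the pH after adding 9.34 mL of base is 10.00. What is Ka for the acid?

1.0 x 10^-10

9.34 mL is half of the equivalence volume, so this is the half-equivalence point where [HA] = [A^-].
At half-equivalence pH = pKa, so pKa = 10.00.
Ka = 10^(-10.00) = 1.0 x 10^-10.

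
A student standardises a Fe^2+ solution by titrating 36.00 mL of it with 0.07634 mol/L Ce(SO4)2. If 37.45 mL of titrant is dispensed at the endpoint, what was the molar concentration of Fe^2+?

0.0794 M

n(Ce(SO4)2) = 0.07634 x 0.03745 = 0.002859 mol.
From the balanced equation, 1 mol Ce(SO4)2 reacts with 1 mol Fe^2+, so n(Fe^2+) = 0.002859 x 1/1 = 0.002859 mol.
[Fe^2+] = 0.002859 / 0.03600 L = 0.0794 M.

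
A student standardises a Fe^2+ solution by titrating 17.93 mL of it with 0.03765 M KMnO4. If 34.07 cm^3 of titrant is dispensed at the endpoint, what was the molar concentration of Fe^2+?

0.358 M

n(KMnO4) = 0.03765 x 0.03407 = 0.001283 mol.
From the balanced equation, 1 mol KMnO4 reacts with 5 mol Fe^2+, so n(Fe^2+) = 0.001283 x 5/1 = 0.006414 mol.
[Fe^2+] = 0.006414 / 0.01793 L = 0.358 M.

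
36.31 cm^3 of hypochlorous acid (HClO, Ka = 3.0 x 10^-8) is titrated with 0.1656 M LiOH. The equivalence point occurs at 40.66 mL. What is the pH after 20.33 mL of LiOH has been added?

20.33 mL is exactly half the equivalence volume (40.66/2), i.e. the half-equivalence point.
There, n(HA) = n(A^-), so pH = pKa = -log(3.0 x 10^-8) = 7.52.

7.52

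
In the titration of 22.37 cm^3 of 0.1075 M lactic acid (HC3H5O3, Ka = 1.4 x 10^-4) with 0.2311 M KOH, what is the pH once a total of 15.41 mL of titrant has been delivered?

n(acid) = 0.1075 x 0.02237 = 0.002405 mol; n(KOH) added = 0.2311 x 0.01541 = 0.003561 mol.
Base is in excess by 0.003561 - 0.002405 = 0.001156 mol in a total volume of 0.03778 L.
[OH^-] = 0.001156/0.03778 = 0.03061 M, so pOH = 1.51 and pH = 14.00 - 1.51 = 12.49.

12.49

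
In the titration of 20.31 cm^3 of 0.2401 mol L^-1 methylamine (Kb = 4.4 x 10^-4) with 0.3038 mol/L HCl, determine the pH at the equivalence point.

n(CH3NH2) = 0.2401 x 0.02031 = 0.004876 mol; V(HCl) at equivalence = 0.004876/0.3038 = 0.01605 L.
At equivalence the base is fully converted to CH3NH3+; total volume = 0.03636 L, so [CH3NH3+] = 0.004876/0.03636 = 0.1341 M.
Ka(CH3NH3+) = Kw/Kb = 1.0e-14 / 4.4 x 10^-4 = 2.27e-11.
[H^+] = sqrt(Ka x [CH3NH3+]) = sqrt(2.27e-11 x 0.1341) = 1.75e-6 M.
pH = -log(1.75e-6) = 5.76.

5.76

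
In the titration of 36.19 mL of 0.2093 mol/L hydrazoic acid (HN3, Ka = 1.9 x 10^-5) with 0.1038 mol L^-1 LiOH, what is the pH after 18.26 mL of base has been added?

Initial n(HN3) = 0.2093 x 0.03619 = 0.007575 mol.
n(LiOH) added = 0.1038 x 0.01826 = 0.001895 mol, converting that many moles of HN3 to N3-.
Remaining n(HN3) = 0.005679 mol; n(N3-) = 0.001895 mol.
By Henderson-Hasselbalch, pH = pKa + log([A^-]/[HA]) = 4.72 + log(0.001895/0.005679) = 4.72 + (-0.48) = 4.24.

4.24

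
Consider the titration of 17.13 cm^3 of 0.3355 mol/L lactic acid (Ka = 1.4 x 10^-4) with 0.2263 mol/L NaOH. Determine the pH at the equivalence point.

n(HC3H5O3) = 0.3355 x 0.01713 = 0.005747 mol; V(NaOH) at equivalence = 0.005747/0.2263 = 0.02540 L.
At equivalence all the acid is converted to C3H5O3-; total volume = 0.01713 + 0.02540 = 0.04253 L, so [C3H5O3-] = 0.005747/0.04253 = 0.1351 M.
Kb = Kw/Ka = 1.0e-14 / 1.4 x 10^-4 = 7.14e-11.
[OH^-] = sqrt(Kb x [C3H5O3-]) = sqrt(7.14e-11 x 0.1351) = 3.11e-6 M.
pOH = 5.51, so pH = 14.00 - 5.51 = 8.49.

8.49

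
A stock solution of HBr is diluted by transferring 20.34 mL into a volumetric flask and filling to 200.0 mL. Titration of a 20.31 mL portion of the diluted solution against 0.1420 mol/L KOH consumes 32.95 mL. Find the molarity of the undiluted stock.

n(KOH) = 0.1420 x 0.03295 = 0.004679 mol.
n(HBr) in the aliquot = 0.004679 mol.
[diluted HBr] = 0.004679 / 0.02031 = 0.2304 M.
Dilution factor = 200.0/20.34 = 9.833, so [stock] = 0.2304 x 9.833 = 2.27 M.

2.27 M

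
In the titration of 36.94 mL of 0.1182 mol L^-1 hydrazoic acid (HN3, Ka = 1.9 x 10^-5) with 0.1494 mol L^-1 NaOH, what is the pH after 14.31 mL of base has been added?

4.70

Initial n(HN3) = 0.1182 x 0.03694 = 0.004366 mol.
n(NaOH) added = 0.1494 x 0.01431 = 0.002138 mol, converting that many moles of HN3 to N3-.
Remaining n(HN3) = 0.002228 mol; n(N3-) = 0.002138 mol.
By Henderson-Hasselbalch, pH = pKa + log([A^-]/[HA]) = 4.72 + log(0.002138/0.002228) = 4.72 + (-0.02) = 4.70.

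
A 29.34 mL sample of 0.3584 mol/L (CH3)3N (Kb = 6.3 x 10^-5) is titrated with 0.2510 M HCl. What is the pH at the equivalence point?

5.32

n((CH3)3N) = 0.3584 x 0.02934 = 0.01052 mol; V(HCl) at equivalence = 0.01052/0.2510 = 0.04189 L.
At equivalence the base is fully converted to (CH3)3NH+; total volume = 0.07123 L, so [(CH3)3NH+] = 0.01052/0.07123 = 0.1476 M.
Ka((CH3)3NH+) = Kw/Kb = 1.0e-14 / 6.3 x 10^-5 = 1.59e-10.
[H^+] = sqrt(Ka x [(CH3)3NH+]) = sqrt(1.59e-10 x 0.1476) = 4.84e-6 M.
pH = -log(4.84e-6) = 5.32.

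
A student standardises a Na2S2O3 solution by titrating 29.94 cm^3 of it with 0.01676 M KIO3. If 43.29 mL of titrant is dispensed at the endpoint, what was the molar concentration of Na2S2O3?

0.145 M

n(KIO3) = 0.01676 x 0.04329 = 0.0007255 mol.
From the balanced equation, 1 mol KIO3 reacts with 6 mol Na2S2O3, so n(Na2S2O3) = 0.0007255 x 6/1 = 0.004353 mol.
[Na2S2O3] = 0.004353 / 0.02994 L = 0.145 M.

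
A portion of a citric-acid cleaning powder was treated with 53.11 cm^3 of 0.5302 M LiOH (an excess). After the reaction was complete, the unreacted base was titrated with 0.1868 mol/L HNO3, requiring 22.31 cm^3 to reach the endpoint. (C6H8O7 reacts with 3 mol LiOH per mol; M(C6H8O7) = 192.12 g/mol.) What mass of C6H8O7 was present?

1.54 g

Total n(LiOH) added = 0.5302 x 0.05311 = 0.02816 mol.
n(HNO3) used = 0.1868 x 0.02231 = 0.004168 mol, which equals the excess n(LiOH).
So n(LiOH) consumed by the sample = 0.02816 - 0.004168 = 0.02399 mol.
n(C6H8O7) = 0.02399 / 3 = 0.007997 mol.
mass = 0.007997 mol x 192.12 g/mol = 1.54 g.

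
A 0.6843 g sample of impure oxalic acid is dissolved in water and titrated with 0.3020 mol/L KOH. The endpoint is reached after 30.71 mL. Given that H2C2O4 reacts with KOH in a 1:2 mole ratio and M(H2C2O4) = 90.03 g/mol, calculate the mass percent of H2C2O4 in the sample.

61.0%

n(KOH) = 0.3020 x 0.03071 = 0.009274 mol.
n(H2C2O4) = 0.009274 / 2 = 0.004637 mol.
mass of H2C2O4 = 0.004637 x 90.03 = 0.4175 g.
% purity = 0.4175 / 0.6843 x 100 = 61.0%.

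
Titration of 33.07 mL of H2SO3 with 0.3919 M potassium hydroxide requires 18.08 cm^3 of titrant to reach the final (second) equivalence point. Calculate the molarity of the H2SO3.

n(KOH) = 0.3919 x 0.01808 = 0.007086 mol.
At the final (second) equivalence point, 2 mol OH^- react per mol H2SO3, so n(H2SO3) = 0.007086 / 2 = 0.003543 mol.
[H2SO3] = 0.003543 / 0.03307 L = 0.107 M.

0.107 M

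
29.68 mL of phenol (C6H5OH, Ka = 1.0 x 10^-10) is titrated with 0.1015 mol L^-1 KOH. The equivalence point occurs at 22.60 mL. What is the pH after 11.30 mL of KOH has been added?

10.00

11.30 mL is exactly half the equivalence volume (22.60/2), i.e. the half-equivalence point.
There, n(HA) = n(A^-), so pH = pKa = -log(1.0 x 10^-10) = 10.00.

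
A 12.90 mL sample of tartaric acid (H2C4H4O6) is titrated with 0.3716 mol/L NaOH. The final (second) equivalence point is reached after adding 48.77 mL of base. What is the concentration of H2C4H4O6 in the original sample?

n(NaOH) = 0.3716 x 0.04877 = 0.01812 mol.
At the final (second) equivalence point, 2 mol OH^- react per mol H2C4H4O6, so n(H2C4H4O6) = 0.01812 / 2 = 0.009061 mol.
[H2C4H4O6] = 0.009061 / 0.01290 L = 0.702 M.

0.702 M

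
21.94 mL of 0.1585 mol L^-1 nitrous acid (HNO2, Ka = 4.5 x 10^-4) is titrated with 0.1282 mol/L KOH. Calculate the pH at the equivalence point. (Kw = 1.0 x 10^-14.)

8.10

n(HNO2) = 0.1585 x 0.02194 = 0.003477 mol; V(KOH) at equivalence = 0.003477/0.1282 = 0.02713 L.
At equivalence all the acid is converted to NO2-; total volume = 0.02194 + 0.02713 = 0.04907 L, so [NO2-] = 0.003477/0.04907 = 0.07087 M.
Kb = Kw/Ka = 1.0e-14 / 4.5 x 10^-4 = 2.22e-11.
[OH^-] = sqrt(Kb x [NO2-]) = sqrt(2.22e-11 x 0.07087) = 1.25e-6 M.
pOH = 5.90, so pH = 14.00 - 5.90 = 8.10.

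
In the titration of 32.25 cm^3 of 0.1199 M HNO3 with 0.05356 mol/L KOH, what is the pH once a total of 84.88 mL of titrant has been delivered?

n(acid) = 0.1199 x 0.03225 = 0.003867 mol; n(KOH) added = 0.05356 x 0.08488 = 0.004546 mol.
Base is in excess by 0.004546 - 0.003867 = 0.0006794 mol in a total volume of 0.1171 L.
[OH^-] = 0.0006794/0.1171 = 0.005800 M, so pOH = 2.24 and pH = 14.00 - 2.24 = 11.76.

11.76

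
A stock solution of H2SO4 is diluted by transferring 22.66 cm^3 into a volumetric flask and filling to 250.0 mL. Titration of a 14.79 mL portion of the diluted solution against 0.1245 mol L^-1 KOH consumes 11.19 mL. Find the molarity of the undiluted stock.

n(KOH) = 0.1245 x 0.01119 = 0.001393 mol.
n(H2SO4) in the aliquot = 0.001393 x 1/2 = 0.0006966 mol.
[diluted H2SO4] = 0.0006966 / 0.01479 = 0.04710 M.
Dilution factor = 250.0/22.66 = 11.03, so [stock] = 0.04710 x 11.03 = 0.520 M.

0.520 M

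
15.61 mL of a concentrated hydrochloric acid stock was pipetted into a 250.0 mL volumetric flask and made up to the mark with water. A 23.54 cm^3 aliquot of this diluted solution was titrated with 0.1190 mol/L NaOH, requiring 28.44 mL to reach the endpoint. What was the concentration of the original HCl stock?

n(NaOH) = 0.1190 x 0.02844 = 0.003384 mol.
n(HCl) in the aliquot = 0.003384 mol.
[diluted HCl] = 0.003384 / 0.02354 = 0.1438 M.
Dilution factor = 250.0/15.61 = 16.02, so [stock] = 0.1438 x 16.02 = 2.30 M.

2.30 M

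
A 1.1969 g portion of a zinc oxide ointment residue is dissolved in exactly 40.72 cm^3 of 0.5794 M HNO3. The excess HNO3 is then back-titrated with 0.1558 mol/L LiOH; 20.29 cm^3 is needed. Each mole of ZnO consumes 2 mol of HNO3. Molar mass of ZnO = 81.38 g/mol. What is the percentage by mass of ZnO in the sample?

69.5%

Total n(HNO3) added = 0.5794 x 0.04072 = 0.02359 mol.
n(LiOH) used = 0.1558 x 0.02029 = 0.003161 mol, which equals the excess n(HNO3).
So n(HNO3) consumed by the sample = 0.02359 - 0.003161 = 0.02043 mol.
n(ZnO) = 0.02043 / 2 = 0.01022 mol.
mass ZnO = 0.01022 x 81.38 = 0.8314 g, so %ZnO = 0.8314/1.1969 x 100 = 69.5%.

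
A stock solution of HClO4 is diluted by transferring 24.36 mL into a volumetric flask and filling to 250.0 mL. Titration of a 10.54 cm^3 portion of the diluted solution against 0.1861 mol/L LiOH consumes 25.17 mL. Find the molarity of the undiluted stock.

4.56 M

n(LiOH) = 0.1861 x 0.02517 = 0.004684 mol.
n(HClO4) in the aliquot = 0.004684 mol.
[diluted HClO4] = 0.004684 / 0.01054 = 0.4444 M.
Dilution factor = 250.0/24.36 = 10.26, so [stock] = 0.4444 x 10.26 = 4.56 M.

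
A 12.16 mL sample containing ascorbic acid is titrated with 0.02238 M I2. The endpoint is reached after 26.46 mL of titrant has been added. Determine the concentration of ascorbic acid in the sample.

n(I2) = 0.02238 x 0.02646 = 0.0005922 mol.
From the balanced equation, 1 mol I2 reacts with 1 mol ascorbic acid, so n(ascorbic acid) = 0.0005922 x 1/1 = 0.0005922 mol.
[ascorbic acid] = 0.0005922 / 0.01216 L = 0.0487 M.

0.0487 M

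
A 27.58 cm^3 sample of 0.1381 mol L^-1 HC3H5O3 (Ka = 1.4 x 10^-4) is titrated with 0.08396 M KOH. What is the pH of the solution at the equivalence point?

8.29

n(HC3H5O3) = 0.1381 x 0.02758 = 0.003809 mol; V(KOH) at equivalence = 0.003809/0.08396 = 0.04536 L.
At equivalence all the acid is converted to C3H5O3-; total volume = 0.02758 + 0.04536 = 0.07294 L, so [C3H5O3-] = 0.003809/0.07294 = 0.05222 M.
Kb = Kw/Ka = 1.0e-14 / 1.4 x 10^-4 = 7.14e-11.
[OH^-] = sqrt(Kb x [C3H5O3-]) = sqrt(7.14e-11 x 0.05222) = 1.93e-6 M.
pOH = 5.71, so pH = 14.00 - 5.71 = 8.29.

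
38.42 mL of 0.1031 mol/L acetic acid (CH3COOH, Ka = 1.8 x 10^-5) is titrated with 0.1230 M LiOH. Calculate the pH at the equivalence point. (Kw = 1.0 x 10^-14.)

8.75

n(CH3COOH) = 0.1031 x 0.03842 = 0.003961 mol; V(LiOH) at equivalence = 0.003961/0.1230 = 0.03220 L.
At equivalence all the acid is converted to CH3COO-; total volume = 0.03842 + 0.03220 = 0.07062 L, so [CH3COO-] = 0.003961/0.07062 = 0.05609 M.
Kb = Kw/Ka = 1.0e-14 / 1.8 x 10^-5 = 5.56e-10.
[OH^-] = sqrt(Kb x [CH3COO-]) = sqrt(5.56e-10 x 0.05609) = 5.58e-6 M.
pOH = 5.25, so pH = 14.00 - 5.25 = 8.75.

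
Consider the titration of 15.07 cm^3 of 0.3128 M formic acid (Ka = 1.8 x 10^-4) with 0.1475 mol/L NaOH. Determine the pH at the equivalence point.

n(HCOOH) = 0.3128 x 0.01507 = 0.004714 mol; V(NaOH) at equivalence = 0.004714/0.1475 = 0.03196 L.
At equivalence all the acid is converted to HCOO-; total volume = 0.01507 + 0.03196 = 0.04703 L, so [HCOO-] = 0.004714/0.04703 = 0.1002 M.
Kb = Kw/Ka = 1.0e-14 / 1.8 x 10^-4 = 5.56e-11.
[OH^-] = sqrt(Kb x [HCOO-]) = sqrt(5.56e-11 x 0.1002) = 2.36e-6 M.
pOH = 5.63, so pH = 14.00 - 5.63 = 8.37.

8.37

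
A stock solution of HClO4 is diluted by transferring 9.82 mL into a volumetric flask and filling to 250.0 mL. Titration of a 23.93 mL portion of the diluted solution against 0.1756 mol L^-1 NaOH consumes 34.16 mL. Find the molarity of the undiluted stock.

n(NaOH) = 0.1756 x 0.03416 = 0.005998 mol.
n(HClO4) in the aliquot = 0.005998 mol.
[diluted HClO4] = 0.005998 / 0.02393 = 0.2507 M.
Dilution factor = 250.0/9.820 = 25.46, so [stock] = 0.2507 x 25.46 = 6.38 M.

6.38 M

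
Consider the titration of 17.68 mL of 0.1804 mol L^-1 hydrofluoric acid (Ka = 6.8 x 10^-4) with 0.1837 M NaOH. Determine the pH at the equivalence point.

n(HF) = 0.1804 x 0.01768 = 0.003189 mol; V(NaOH) at equivalence = 0.003189/0.1837 = 0.01736 L.
At equivalence all the acid is converted to F-; total volume = 0.01768 + 0.01736 = 0.03504 L, so [F-] = 0.003189/0.03504 = 0.09102 M.
Kb = Kw/Ka = 1.0e-14 / 6.8 x 10^-4 = 1.47e-11.
[OH^-] = sqrt(Kb x [F-]) = sqrt(1.47e-11 x 0.09102) = 1.16e-6 M.
pOH = 5.94, so pH = 14.00 - 5.94 = 8.06.

8.06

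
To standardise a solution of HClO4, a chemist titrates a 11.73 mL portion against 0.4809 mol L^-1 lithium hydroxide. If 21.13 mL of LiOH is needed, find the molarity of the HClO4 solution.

n(LiOH) delivered = 0.4809 x 0.02113 = 0.01016 mol.
For a 1:1 reaction, n(HClO4) = 0.01016 mol.
[HClO4] = 0.01016 mol / 0.01173 L = 0.866 M.

0.866 M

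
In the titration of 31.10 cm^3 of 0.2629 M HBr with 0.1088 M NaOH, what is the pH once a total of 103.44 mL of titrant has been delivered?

12.36

n(acid) = 0.2629 x 0.03110 = 0.008176 mol; n(NaOH) added = 0.1088 x 0.1034 = 0.01125 mol.
Base is in excess by 0.01125 - 0.008176 = 0.003078 mol in a total volume of 0.1345 L.
[OH^-] = 0.003078/0.1345 = 0.02288 M, so pOH = 1.64 and pH = 14.00 - 1.64 = 12.36.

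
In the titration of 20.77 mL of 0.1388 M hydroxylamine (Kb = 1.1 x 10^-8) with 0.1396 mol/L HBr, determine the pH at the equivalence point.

3.60

n(NH2OH) = 0.1388 x 0.02077 = 0.002883 mol; V(HBr) at equivalence = 0.002883/0.1396 = 0.02065 L.
At equivalence the base is fully converted to NH3OH+; total volume = 0.04142 L, so [NH3OH+] = 0.002883/0.04142 = 0.06960 M.
Ka(NH3OH+) = Kw/Kb = 1.0e-14 / 1.1 x 10^-8 = 9.09e-7.
[H^+] = sqrt(Ka x [NH3OH+]) = sqrt(9.09e-7 x 0.06960) = 0.000252 M.
pH = -log(0.000252) = 3.60.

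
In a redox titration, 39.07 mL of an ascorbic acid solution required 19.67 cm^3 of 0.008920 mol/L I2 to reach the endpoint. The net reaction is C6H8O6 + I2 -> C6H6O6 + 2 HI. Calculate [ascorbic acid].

n(I2) = 0.008920 x 0.01967 = 0.0001755 mol.
From the balanced equation, 1 mol I2 reacts with 1 mol ascorbic acid, so n(ascorbic acid) = 0.0001755 x 1/1 = 0.0001755 mol.
[ascorbic acid] = 0.0001755 / 0.03907 L = 0.00449 M.

0.00449 M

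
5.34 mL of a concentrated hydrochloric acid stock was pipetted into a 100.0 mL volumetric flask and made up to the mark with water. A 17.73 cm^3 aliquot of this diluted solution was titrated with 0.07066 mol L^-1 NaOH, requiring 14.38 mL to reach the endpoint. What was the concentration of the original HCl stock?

1.07 M

n(NaOH) = 0.07066 x 0.01438 = 0.001016 mol.
n(HCl) in the aliquot = 0.001016 mol.
[diluted HCl] = 0.001016 / 0.01773 = 0.05731 M.
Dilution factor = 100.0/5.340 = 18.73, so [stock] = 0.05731 x 18.73 = 1.07 M.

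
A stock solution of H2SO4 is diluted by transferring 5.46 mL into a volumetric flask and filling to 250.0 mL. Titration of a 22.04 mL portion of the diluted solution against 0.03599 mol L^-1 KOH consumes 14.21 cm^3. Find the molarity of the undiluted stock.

n(KOH) = 0.03599 x 0.01421 = 0.0005114 mol.
n(H2SO4) in the aliquot = 0.0005114 x 1/2 = 0.0002557 mol.
[diluted H2SO4] = 0.0002557 / 0.02204 = 0.01160 M.
Dilution factor = 250.0/5.460 = 45.79, so [stock] = 0.01160 x 45.79 = 0.531 M.

0.531 M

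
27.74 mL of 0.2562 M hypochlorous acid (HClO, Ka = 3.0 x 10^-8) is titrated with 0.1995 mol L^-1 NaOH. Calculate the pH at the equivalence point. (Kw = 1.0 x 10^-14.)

10.29

n(HClO) = 0.2562 x 0.02774 = 0.007107 mol; V(NaOH) at equivalence = 0.007107/0.1995 = 0.03562 L.
At equivalence all the acid is converted to ClO-; total volume = 0.02774 + 0.03562 = 0.06336 L, so [ClO-] = 0.007107/0.06336 = 0.1122 M.
Kb = Kw/Ka = 1.0e-14 / 3.0 x 10^-8 = 3.33e-7.
[OH^-] = sqrt(Kb x [ClO-]) = sqrt(3.33e-7 x 0.1122) = 0.000193 M.
pOH = 3.71, so pH = 14.00 - 3.71 = 10.29.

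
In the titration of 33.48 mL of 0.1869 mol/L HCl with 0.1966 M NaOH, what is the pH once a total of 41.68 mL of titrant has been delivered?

12.41

n(acid) = 0.1869 x 0.03348 = 0.006257 mol; n(NaOH) added = 0.1966 x 0.04168 = 0.008194 mol.
Base is in excess by 0.008194 - 0.006257 = 0.001937 mol in a total volume of 0.07516 L.
[OH^-] = 0.001937/0.07516 = 0.02577 M, so pOH = 1.59 and pH = 14.00 - 1.59 = 12.41.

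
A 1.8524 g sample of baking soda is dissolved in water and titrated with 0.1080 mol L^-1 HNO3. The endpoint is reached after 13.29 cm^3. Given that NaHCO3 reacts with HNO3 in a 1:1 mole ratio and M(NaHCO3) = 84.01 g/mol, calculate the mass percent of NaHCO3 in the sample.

6.51%

n(HNO3) = 0.1080 x 0.01329 = 0.001435 mol.
n(NaHCO3) = 0.001435 / 1 = 0.001435 mol.
mass of NaHCO3 = 0.001435 x 84.01 = 0.1206 g.
% purity = 0.1206 / 1.8524 x 100 = 6.51%.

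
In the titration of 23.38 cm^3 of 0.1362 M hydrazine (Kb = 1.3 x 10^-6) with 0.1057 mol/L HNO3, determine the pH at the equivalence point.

n(N2H4) = 0.1362 x 0.02338 = 0.003184 mol; V(HNO3) at equivalence = 0.003184/0.1057 = 0.03013 L.
At equivalence the base is fully converted to N2H5+; total volume = 0.05351 L, so [N2H5+] = 0.003184/0.05351 = 0.05951 M.
Ka(N2H5+) = Kw/Kb = 1.0e-14 / 1.3 x 10^-6 = 7.69e-9.
[H^+] = sqrt(Ka x [N2H5+]) = sqrt(7.69e-9 x 0.05951) = 2.14e-5 M.
pH = -log(2.14e-5) = 4.67.

4.67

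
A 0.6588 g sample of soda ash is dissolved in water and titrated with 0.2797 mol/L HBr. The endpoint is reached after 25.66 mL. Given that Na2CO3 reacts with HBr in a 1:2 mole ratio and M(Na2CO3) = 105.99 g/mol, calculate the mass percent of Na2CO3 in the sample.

57.7%

n(HBr) = 0.2797 x 0.02566 = 0.007177 mol.
n(Na2CO3) = 0.007177 / 2 = 0.003589 mol.
mass of Na2CO3 = 0.003589 x 105.99 = 0.3804 g.
% purity = 0.3804 / 0.6588 x 100 = 57.7%.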